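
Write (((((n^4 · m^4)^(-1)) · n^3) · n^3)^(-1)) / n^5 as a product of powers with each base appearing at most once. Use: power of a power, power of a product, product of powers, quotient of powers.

(((((n^4 · m^4)^(-1)) · n^3) · n^3)^(-1)) / n^5
= (((((n^4 · m^4)^(-1)) · n^3)^(-1)) · ((n^3)^(-1))) / n^5    [power of a product]
= (((((n^4 · m^4)^(-1))^(-1)) · ((n^3)^(-1))) · ((n^3)^(-1))) / n^5    [power of a product]
= ((((n^4 · m^4)^1) · ((n^3)^(-1))) · ((n^3)^(-1))) / n^5    [power of a power]
= (((((n^4)^1) · ((m^4)^1)) · ((n^3)^(-1))) · ((n^3)^(-1))) / n^5    [power of a product]
= (((n^4 · ((m^4)^1)) · ((n^3)^(-1))) · ((n^3)^(-1))) / n^5    [power of a power]
= (((n^4 · m^4) · ((n^3)^(-1))) · ((n^3)^(-1))) / n^5    [power of a power]
= (((n^4 · m^4) · n^(-3)) · ((n^3)^(-1))) / n^5    [power of a power]
= (((n^4 · m^4) · n^(-3)) · n^(-3)) / n^5    [power of a power]
= m^4n^(-7)    [quotient of powers; product of powers]

m^4n^(-7)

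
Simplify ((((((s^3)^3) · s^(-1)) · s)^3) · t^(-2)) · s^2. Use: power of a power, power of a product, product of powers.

((((((s^3)^3) · s^(-1)) · s)^3) · t^(-2)) · s^2
= ((((((s^3)^3) · s^(-1))^3) · (s^3)) · t^(-2)) · s^2    [power of a product]
= ((((((s^3)^3)^3) · ((s^(-1))^3)) · (s^3)) · t^(-2)) · s^2    [power of a product]
= (((((s^3)^9) · ((s^(-1))^3)) · (s^3)) · t^(-2)) · s^2    [power of a power]
= ((((s^27) · ((s^(-1))^3)) · (s^3)) · t^(-2)) · s^2    [power of a power]
= (((s^27 · s^(-3)) · (s^3)) · t^(-2)) · s^2    [power of a power]
= ((s^24 · (s^3)) · t^(-2)) · s^2    [product of powers]
= (s^27 · t^(-2)) · s^2    [product of powers]
= s^29t^(-2)    [product of powers]

s^29t^(-2)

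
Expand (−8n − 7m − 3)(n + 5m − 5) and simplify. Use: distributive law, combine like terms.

−8n^2 − 47mn + 37n − 35m^2 + 20m + 15

(−8n − 7m − 3)(n + 5m − 5)
= −8n^2 − 40mn + 40n − 7mn − 35m^2 + 35m − 3n − 15m + 15    [distributive law]
= −8n^2 − 47mn + 37n − 35m^2 + 20m + 15    [combine like terms]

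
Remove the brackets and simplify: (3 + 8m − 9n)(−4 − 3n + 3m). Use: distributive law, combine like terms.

−12 + 27n − 23m − 51mn + 24m^2 + 27n^2

(3 + 8m − 9n)(−4 − 3n + 3m)
= −12 − 9n + 9m − 32m − 24mn + 24m^2 + 36n + 27n^2 − 27mn    [distributive law]
= −12 + 27n − 23m − 51mn + 24m^2 + 27n^2    [combine like terms]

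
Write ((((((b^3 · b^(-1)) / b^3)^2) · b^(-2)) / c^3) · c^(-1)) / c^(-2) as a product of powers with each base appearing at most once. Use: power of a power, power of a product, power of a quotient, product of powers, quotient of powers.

b^(-4)c^(-2)

((((((b^3 · b^(-1)) / b^3)^2) · b^(-2)) / c^3) · c^(-1)) / c^(-2)
= ((((((b^3 · b^(-1))^2) / ((b^3)^2)) · b^(-2)) / c^3) · c^(-1)) / c^(-2)    [power of a quotient]
= (((((((b^3)^2) · ((b^(-1))^2)) / ((b^3)^2)) · b^(-2)) / c^3) · c^(-1)) / c^(-2)    [power of a product]
= (((((b^6 · ((b^(-1))^2)) / ((b^3)^2)) · b^(-2)) / c^3) · c^(-1)) / c^(-2)    [power of a power]
= (((((b^6 · b^(-2)) / ((b^3)^2)) · b^(-2)) / c^3) · c^(-1)) / c^(-2)    [power of a power]
= ((((b^4 / ((b^3)^2)) · b^(-2)) / c^3) · c^(-1)) / c^(-2)    [product of powers]
= ((((b^4 / b^6) · b^(-2)) / c^3) · c^(-1)) / c^(-2)    [power of a power]
= (((b^(-2) · b^(-2)) / c^3) · c^(-1)) / c^(-2)    [quotient of powers]
= ((b^(-4) / c^3) · c^(-1)) / c^(-2)    [product of powers]
= b^(-4)c^(-2)    [quotient of powers; product of powers]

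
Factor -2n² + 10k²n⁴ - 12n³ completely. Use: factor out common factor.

-2n² + 10k²n⁴ - 12n³
= 2(-n² + 5k²n⁴ - 6n³)    [factor out 2]
= 2n²(-1 + 5k²n² - 6n)    [factor out n²]

2n²(-1 + 5k²n² - 6n)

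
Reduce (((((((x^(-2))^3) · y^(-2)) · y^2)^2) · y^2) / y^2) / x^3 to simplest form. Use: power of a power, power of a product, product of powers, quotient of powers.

x^(-15)

(((((((x^(-2))^3) · y^(-2)) · y^2)^2) · y^2) / y^2) / x^3
= (((((((x^(-2))^3) · y^(-2))^2) · ((y^2)^2)) · y^2) / y^2) / x^3    [power of a product]
= (((((((x^(-2))^3)^2) · ((y^(-2))^2)) · ((y^2)^2)) · y^2) / y^2) / x^3    [power of a product]
= ((((((x^(-2))^6) · ((y^(-2))^2)) · ((y^2)^2)) · y^2) / y^2) / x^3    [power of a power]
= ((((x^(-12) · ((y^(-2))^2)) · ((y^2)^2)) · y^2) / y^2) / x^3    [power of a power]
= ((((x^(-12) · y^(-4)) · ((y^2)^2)) · y^2) / y^2) / x^3    [power of a power]
= ((((x^(-12) · y^(-4)) · y^4) · y^2) / y^2) / x^3    [power of a power]
= x^(-15)    [quotient of powers; product of powers]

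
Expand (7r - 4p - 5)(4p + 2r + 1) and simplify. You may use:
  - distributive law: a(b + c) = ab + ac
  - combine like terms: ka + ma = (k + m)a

(7r - 4p - 5)(4p + 2r + 1)
= 28pr + 14r² + 7r - 16p² - 8pr - 4p - 20p - 10r - 5    [distributive law]
= 20pr + 14r² - 3r - 16p² - 24p - 5    [combine like terms]

20pr + 14r² - 3r - 16p² - 24p - 5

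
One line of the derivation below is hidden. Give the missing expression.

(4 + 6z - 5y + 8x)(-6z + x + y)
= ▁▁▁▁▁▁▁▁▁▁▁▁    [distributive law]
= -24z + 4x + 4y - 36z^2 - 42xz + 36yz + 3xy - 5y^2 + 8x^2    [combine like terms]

By distributive law:

-24z + 4x + 4y - 36z^2 + 6xz + 6yz + 30yz - 5xy - 5y^2 - 48xz + 8x^2 + 8xy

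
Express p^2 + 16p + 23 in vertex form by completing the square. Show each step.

p^2 + 16p + 23
= p^2 + 16p + 64 - 64 + 23    [add and subtract 64]
= (p + 8)^2 - 64 + 23    [perfect-square identity]
= (p + 8)^2 - 41    [combine constants]

(p + 8)^2 - 41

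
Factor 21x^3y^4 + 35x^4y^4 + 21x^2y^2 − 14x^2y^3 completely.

7x^2y^2(3xy^2 + 5x^2y^2 + 3 − 2y)

21x^3y^4 + 35x^4y^4 + 21x^2y^2 − 14x^2y^3
= 7(3x^3y^4 + 5x^4y^4 + 3x^2y^2 − 2x^2y^3)    [factor out 7]
= 7x^2y^2(3xy^2 + 5x^2y^2 + 3 − 2y)    [factor out x^2y^2]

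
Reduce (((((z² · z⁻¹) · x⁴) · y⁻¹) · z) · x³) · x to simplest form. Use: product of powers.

x⁸y⁻¹z²

(((((z² · z⁻¹) · x⁴) · y⁻¹) · z) · x³) · x
= ((((z · x⁴) · y⁻¹) · z) · x³) · x    [product of powers]
= x⁸y⁻¹z²    [product of powers]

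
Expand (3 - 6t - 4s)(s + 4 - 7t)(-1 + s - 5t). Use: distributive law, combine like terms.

(3 - 6t - 4s)(s + 4 - 7t)(-1 + s - 5t)
= (3s + 12 - 21t - 6st - 24t + 42t^2 - 4s^2 - 16s + 28st)(-1 + s - 5t)    [distributive law]
= (-13s + 12 - 45t + 22st + 42t^2 - 4s^2)(-1 + s - 5t)    [combine like terms]
= 13s - 13s^2 + 65st - 12 + 12s - 60t + 45t - 45st + 225t^2 - 22st + 22s^2t - 110st^2 - 42t^2 + 42st^2 - 210t^3 + 4s^2 - 4s^3 + 20s^2t    [distributive law]
= 25s - 9s^2 - 2st - 12 - 15t + 183t^2 + 42s^2t - 68st^2 - 210t^3 - 4s^3    [combine like terms]

25s - 9s^2 - 2st - 12 - 15t + 183t^2 + 42s^2t - 68st^2 - 210t^3 - 4s^3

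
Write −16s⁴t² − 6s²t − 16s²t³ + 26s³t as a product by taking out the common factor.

2s²t(−8s²t − 3 − 8t² + 13s)

−16s⁴t² − 6s²t − 16s²t³ + 26s³t
= 2(−8s⁴t² − 3s²t − 8s²t³ + 13s³t)    [factor out 2]
= 2s²t(−8s²t − 3 − 8t² + 13s)    [factor out s²t]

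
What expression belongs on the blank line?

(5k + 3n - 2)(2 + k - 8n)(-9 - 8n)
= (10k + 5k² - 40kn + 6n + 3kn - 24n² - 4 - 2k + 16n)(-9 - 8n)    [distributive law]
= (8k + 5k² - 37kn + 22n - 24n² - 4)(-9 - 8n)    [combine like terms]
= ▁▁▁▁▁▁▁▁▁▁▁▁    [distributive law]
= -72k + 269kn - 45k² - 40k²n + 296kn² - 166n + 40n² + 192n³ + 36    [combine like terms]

After distributive law, the bracketed line is:

-72k - 64kn - 45k² - 40k²n + 333kn + 296kn² - 198n - 176n² + 216n² + 192n³ + 36 + 32n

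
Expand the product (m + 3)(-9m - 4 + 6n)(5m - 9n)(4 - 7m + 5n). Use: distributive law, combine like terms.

905m³ + 315m⁴ - 1002m³n - 2914m²n + 933m²n² - 200m² + 420mn + 2763mn² - 270mn³ - 240m + 432n - 108n² - 810n³

(m + 3)(-9m - 4 + 6n)(5m - 9n)(4 - 7m + 5n)
= (-9m² - 4m + 6mn - 27m - 12 + 18n)(5m - 9n)(4 - 7m + 5n)    [distributive law]
= (-9m² - 31m + 6mn - 12 + 18n)(5m - 9n)(4 - 7m + 5n)    [combine like terms]
= (-45m³ + 81m²n - 155m² + 279mn + 30m²n - 54mn² - 60m + 108n + 90mn - 162n²)(4 - 7m + 5n)    [distributive law]
= (-45m³ + 111m²n - 155m² + 369mn - 54mn² - 60m + 108n - 162n²)(4 - 7m + 5n)    [combine like terms]
= -180m³ + 315m⁴ - 225m³n + 444m²n - 777m³n + 555m²n² - 620m² + 1085m³ - 775m²n + 1476mn - 2583m²n + 1845mn² - 216mn² + 378m²n² - 270mn³ - 240m + 420m² - 300mn + 432n - 756mn + 540n² - 648n² + 1134mn² - 810n³    [distributive law]
= 905m³ + 315m⁴ - 1002m³n - 2914m²n + 933m²n² - 200m² + 420mn + 2763mn² - 270mn³ - 240m + 432n - 108n² - 810n³    [combine like terms]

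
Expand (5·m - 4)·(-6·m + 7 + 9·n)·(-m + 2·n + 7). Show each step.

(5·m - 4)·(-6·m + 7 + 9·n)·(-m + 2·n + 7)
= (-30·m² + 35·m + 45·m·n + 24·m - 28 - 36·n)·(-m + 2·n + 7)    [distributive law]
= (-30·m² + 59·m + 45·m·n - 28 - 36·n)·(-m + 2·n + 7)    [combine like terms]
= 30·m³ - 60·m²·n - 210·m² - 59·m² + 118·m·n + 413·m - 45·m²·n + 90·m·n² + 315·m·n + 28·m - 56·n - 196 + 36·m·n - 72·n² - 252·n    [distributive law]
= 30·m³ - 105·m²·n - 269·m² + 469·m·n + 441·m + 90·m·n² - 308·n - 196 - 72·n²    [combine like terms]

30·m³ - 105·m²·n - 269·m² + 469·m·n + 441·m + 90·m·n² - 308·n - 196 - 72·n²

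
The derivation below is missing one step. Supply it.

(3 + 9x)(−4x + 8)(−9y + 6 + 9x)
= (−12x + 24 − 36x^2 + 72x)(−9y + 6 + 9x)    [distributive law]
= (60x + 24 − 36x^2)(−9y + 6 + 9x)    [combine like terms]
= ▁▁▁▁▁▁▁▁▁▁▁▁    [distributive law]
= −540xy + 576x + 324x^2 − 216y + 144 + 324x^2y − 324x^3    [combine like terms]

Applying distributive law to the line above:

−540xy + 360x + 540x^2 − 216y + 144 + 216x + 324x^2y − 216x^2 − 324x^3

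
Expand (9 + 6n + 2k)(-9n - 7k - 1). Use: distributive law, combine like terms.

-87n - 65k - 9 - 54n^2 - 60kn - 14k^2

(9 + 6n + 2k)(-9n - 7k - 1)
= -81n - 63k - 9 - 54n^2 - 42kn - 6n - 18kn - 14k^2 - 2k    [distributive law]
= -87n - 65k - 9 - 54n^2 - 60kn - 14k^2    [combine like terms]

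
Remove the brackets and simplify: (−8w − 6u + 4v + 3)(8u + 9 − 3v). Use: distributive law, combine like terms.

(−8w − 6u + 4v + 3)(8u + 9 − 3v)
= −64uw − 72w + 24vw − 48u^2 − 54u + 18uv + 32uv + 36v − 12v^2 + 24u + 27 − 9v    [distributive law]
= −64uw − 72w + 24vw − 48u^2 − 30u + 50uv + 27v − 12v^2 + 27    [combine like terms]

−64uw − 72w + 24vw − 48u^2 − 30u + 50uv + 27v − 12v^2 + 27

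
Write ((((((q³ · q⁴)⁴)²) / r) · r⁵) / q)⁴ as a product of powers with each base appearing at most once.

q²²⁰·r¹⁶

((((((q³ · q⁴)⁴)²) / r) · r⁵) / q)⁴
= ((((((q³ · q⁴)⁴)²) / r) · r⁵)⁴) / (q⁴)    [power of a quotient]
= ((((((q³ · q⁴)⁴)²) / r)⁴) · ((r⁵)⁴)) / (q⁴)    [power of a product]
= ((((((q³ · q⁴)⁴)²)⁴) / (r⁴)) · ((r⁵)⁴)) / (q⁴)    [power of a quotient]
= (((((q³ · q⁴)⁴)⁸) / (r⁴)) · ((r⁵)⁴)) / (q⁴)    [power of a power]
= ((((q³ · q⁴)³²) / (r⁴)) · ((r⁵)⁴)) / (q⁴)    [power of a power]
= (((((q³)³²) · ((q⁴)³²)) / (r⁴)) · ((r⁵)⁴)) / (q⁴)    [power of a product]
= (((q⁹⁶ · ((q⁴)³²)) / (r⁴)) · ((r⁵)⁴)) / (q⁴)    [power of a power]
= (((q⁹⁶ · q¹²⁸) / (r⁴)) · ((r⁵)⁴)) / (q⁴)    [power of a power]
= ((q²²⁴ / (r⁴)) · ((r⁵)⁴)) / (q⁴)    [product of powers]
= ((q²²⁴ / r⁴) · r²⁰) / (q⁴)    [power of a power]
= q²²⁰·r¹⁶    [quotient of powers]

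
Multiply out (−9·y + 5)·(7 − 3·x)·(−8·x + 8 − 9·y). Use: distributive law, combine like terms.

(−9·y + 5)·(7 − 3·x)·(−8·x + 8 − 9·y)
= (−63·y + 27·x·y + 35 − 15·x)·(−8·x + 8 − 9·y)    [distributive law]
= 504·x·y − 504·y + 567·y² − 216·x²·y + 216·x·y − 243·x·y² − 280·x + 280 − 315·y + 120·x² − 120·x + 135·x·y    [distributive law]
= 855·x·y − 819·y + 567·y² − 216·x²·y − 243·x·y² − 400·x + 280 + 120·x²    [combine like terms]

855·x·y − 819·y + 567·y² − 216·x²·y − 243·x·y² − 400·x + 280 + 120·x²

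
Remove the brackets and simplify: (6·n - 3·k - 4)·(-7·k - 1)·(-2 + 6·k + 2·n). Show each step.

(6·n - 3·k - 4)·(-7·k - 1)·(-2 + 6·k + 2·n)
= (-42·k·n - 6·n + 21·k^2 + 3·k + 28·k + 4)·(-2 + 6·k + 2·n)    [distributive law]
= (-42·k·n - 6·n + 21·k^2 + 31·k + 4)·(-2 + 6·k + 2·n)    [combine like terms]
= 84·k·n - 252·k^2·n - 84·k·n^2 + 12·n - 36·k·n - 12·n^2 - 42·k^2 + 126·k^3 + 42·k^2·n - 62·k + 186·k^2 + 62·k·n - 8 + 24·k + 8·n    [distributive law]
= 110·k·n - 210·k^2·n - 84·k·n^2 + 20·n - 12·n^2 + 144·k^2 + 126·k^3 - 38·k - 8    [combine like terms]

110·k·n - 210·k^2·n - 84·k·n^2 + 20·n - 12·n^2 + 144·k^2 + 126·k^3 - 38·k - 8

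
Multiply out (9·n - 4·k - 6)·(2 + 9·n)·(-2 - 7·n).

156·n + 90·n² - 567·n³ + 16·k + 128·k·n + 252·k·n² + 24

(9·n - 4·k - 6)·(2 + 9·n)·(-2 - 7·n)
= (18·n + 81·n² - 8·k - 36·k·n - 12 - 54·n)·(-2 - 7·n)    [distributive law]
= (-36·n + 81·n² - 8·k - 36·k·n - 12)·(-2 - 7·n)    [combine like terms]
= 72·n + 252·n² - 162·n² - 567·n³ + 16·k + 56·k·n + 72·k·n + 252·k·n² + 24 + 84·n    [distributive law]
= 156·n + 90·n² - 567·n³ + 16·k + 128·k·n + 252·k·n² + 24    [combine like terms]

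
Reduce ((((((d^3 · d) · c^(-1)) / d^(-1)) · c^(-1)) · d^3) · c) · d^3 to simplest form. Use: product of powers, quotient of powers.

c^(-1)·d^11

((((((d^3 · d) · c^(-1)) / d^(-1)) · c^(-1)) · d^3) · c) · d^3
= (((((d^4 · c^(-1)) / d^(-1)) · c^(-1)) · d^3) · c) · d^3    [product of powers]
= c^(-1)·d^11    [quotient of powers; product of powers]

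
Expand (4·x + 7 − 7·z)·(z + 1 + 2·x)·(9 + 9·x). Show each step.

(4·x + 7 − 7·z)·(z + 1 + 2·x)·(9 + 9·x)
= (4·x·z + 4·x + 8·x^2 + 7·z + 7 + 14·x − 7·z^2 − 7·z − 14·x·z)·(9 + 9·x)    [distributive law]
= (−10·x·z + 18·x + 8·x^2 + 7 − 7·z^2)·(9 + 9·x)    [combine like terms]
= −90·x·z − 90·x^2·z + 162·x + 162·x^2 + 72·x^2 + 72·x^3 + 63 + 63·x − 63·z^2 − 63·x·z^2    [distributive law]
= −90·x·z − 90·x^2·z + 225·x + 234·x^2 + 72·x^3 + 63 − 63·z^2 − 63·x·z^2    [combine like terms]

−90·x·z − 90·x^2·z + 225·x + 234·x^2 + 72·x^3 + 63 − 63·z^2 − 63·x·z^2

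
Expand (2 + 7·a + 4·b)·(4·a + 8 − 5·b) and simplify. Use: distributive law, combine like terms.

64·a + 16 + 22·b + 28·a^2 − 19·a·b − 20·b^2

(2 + 7·a + 4·b)·(4·a + 8 − 5·b)
= 8·a + 16 − 10·b + 28·a^2 + 56·a − 35·a·b + 16·a·b + 32·b − 20·b^2    [distributive law]
= 64·a + 16 + 22·b + 28·a^2 − 19·a·b − 20·b^2    [combine like terms]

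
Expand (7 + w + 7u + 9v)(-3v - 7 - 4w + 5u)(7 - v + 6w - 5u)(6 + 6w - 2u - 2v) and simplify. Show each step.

-2548v - 6608vw + 4396uv + 448v^2 + 116v^2w - 328uv^2 + 372v^3 - 5356vw^2 + 7408uvw - 2764u^2v - 2058 - 5292w + 1568u - 4662w^2 + 1540uw + 1596u^2 - 1572w^3 - 652uw^2 + 3980u^2w - 1680u^3 - 278v^2w^2 + 188uv^2w + 408v^3w - 1332vw^3 + 2868uvw^2 - 2304u^2vw - 144w^4 - 660uw^3 + 2186u^2w^2 - 1700u^3w + 88u^2v^2 - 276uv^3 + 660u^3v + 350u^4 - 54v^4

(7 + w + 7u + 9v)(-3v - 7 - 4w + 5u)(7 - v + 6w - 5u)(6 + 6w - 2u - 2v)
= (-21v - 49 - 28w + 35u - 3vw - 7w - 4w^2 + 5uw - 21uv - 49u - 28uw + 35u^2 - 27v^2 - 63v - 36vw + 45uv)(7 - v + 6w - 5u)(6 + 6w - 2u - 2v)    [distributive law]
= (-84v - 49 - 35w - 14u - 39vw - 4w^2 - 23uw + 24uv + 35u^2 - 27v^2)(7 - v + 6w - 5u)(6 + 6w - 2u - 2v)    [combine like terms]
= (-588v + 84v^2 - 504vw + 420uv - 343 + 49v - 294w + 245u - 245w + 35vw - 210w^2 + 175uw - 98u + 14uv - 84uw + 70u^2 - 273vw + 39v^2w - 234vw^2 + 195uvw - 28w^2 + 4vw^2 - 24w^3 + 20uw^2 - 161uw + 23uvw - 138uw^2 + 115u^2w + 168uv - 24uv^2 + 144uvw - 120u^2v + 245u^2 - 35u^2v + 210u^2w - 175u^3 - 189v^2 + 27v^3 - 162v^2w + 135uv^2)(6 + 6w - 2u - 2v)    [distributive law]
= (-539v - 105v^2 - 742vw + 602uv - 343 - 539w + 147u - 238w^2 - 70uw + 315u^2 - 123v^2w - 230vw^2 + 362uvw - 24w^3 - 118uw^2 + 325u^2w + 111uv^2 - 155u^2v - 175u^3 + 27v^3)(6 + 6w - 2u - 2v)    [combine like terms]
= -3234v - 3234vw + 1078uv + 1078v^2 - 630v^2 - 630v^2w + 210uv^2 + 210v^3 - 4452vw - 4452vw^2 + 1484uvw + 1484v^2w + 3612uv + 3612uvw - 1204u^2v - 1204uv^2 - 2058 - 2058w + 686u + 686v - 3234w - 3234w^2 + 1078uw + 1078vw + 882u + 882uw - 294u^2 - 294uv - 1428w^2 - 1428w^3 + 476uw^2 + 476vw^2 - 420uw - 420uw^2 + 140u^2w + 140uvw + 1890u^2 + 1890u^2w - 630u^3 - 630u^2v - 738v^2w - 738v^2w^2 + 246uv^2w + 246v^3w - 1380vw^2 - 1380vw^3 + 460uvw^2 + 460v^2w^2 + 2172uvw + 2172uvw^2 - 724u^2vw - 724uv^2w - 144w^3 - 144w^4 + 48uw^3 + 48vw^3 - 708uw^2 - 708uw^3 + 236u^2w^2 + 236uvw^2 + 1950u^2w + 1950u^2w^2 - 650u^3w - 650u^2vw + 666uv^2 + 666uv^2w - 222u^2v^2 - 222uv^3 - 930u^2v - 930u^2vw + 310u^3v + 310u^2v^2 - 1050u^3 - 1050u^3w + 350u^4 + 350u^3v + 162v^3 + 162v^3w - 54uv^3 - 54v^4    [distributive law]
= -2548v - 6608vw + 4396uv + 448v^2 + 116v^2w - 328uv^2 + 372v^3 - 5356vw^2 + 7408uvw - 2764u^2v - 2058 - 5292w + 1568u - 4662w^2 + 1540uw + 1596u^2 - 1572w^3 - 652uw^2 + 3980u^2w - 1680u^3 - 278v^2w^2 + 188uv^2w + 408v^3w - 1332vw^3 + 2868uvw^2 - 2304u^2vw - 144w^4 - 660uw^3 + 2186u^2w^2 - 1700u^3w + 88u^2v^2 - 276uv^3 + 660u^3v + 350u^4 - 54v^4    [combine like terms]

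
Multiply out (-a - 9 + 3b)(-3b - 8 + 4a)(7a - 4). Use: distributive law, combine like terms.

105a^2b - 39ab - 180a^2 + 616a - 28a^3 - 12b - 288 - 63ab^2 + 36b^2

(-a - 9 + 3b)(-3b - 8 + 4a)(7a - 4)
= (3ab + 8a - 4a^2 + 27b + 72 - 36a - 9b^2 - 24b + 12ab)(7a - 4)    [distributive law]
= (15ab - 28a - 4a^2 + 3b + 72 - 9b^2)(7a - 4)    [combine like terms]
= 105a^2b - 60ab - 196a^2 + 112a - 28a^3 + 16a^2 + 21ab - 12b + 504a - 288 - 63ab^2 + 36b^2    [distributive law]
= 105a^2b - 39ab - 180a^2 + 616a - 28a^3 - 12b - 288 - 63ab^2 + 36b^2    [combine like terms]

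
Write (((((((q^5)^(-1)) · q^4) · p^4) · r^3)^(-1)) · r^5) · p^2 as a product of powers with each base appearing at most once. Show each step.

p^(-2)·q·r^2

(((((((q^5)^(-1)) · q^4) · p^4) · r^3)^(-1)) · r^5) · p^2
= (((((((q^5)^(-1)) · q^4) · p^4)^(-1)) · ((r^3)^(-1))) · r^5) · p^2    [power of a product]
= (((((((q^5)^(-1)) · q^4)^(-1)) · ((p^4)^(-1))) · ((r^3)^(-1))) · r^5) · p^2    [power of a product]
= (((((((q^5)^(-1))^(-1)) · ((q^4)^(-1))) · ((p^4)^(-1))) · ((r^3)^(-1))) · r^5) · p^2    [power of a product]
= ((((((q^5)^1) · ((q^4)^(-1))) · ((p^4)^(-1))) · ((r^3)^(-1))) · r^5) · p^2    [power of a power]
= ((((q^5 · ((q^4)^(-1))) · ((p^4)^(-1))) · ((r^3)^(-1))) · r^5) · p^2    [power of a power]
= ((((q^5 · q^(-4)) · ((p^4)^(-1))) · ((r^3)^(-1))) · r^5) · p^2    [power of a power]
= (((q · ((p^4)^(-1))) · ((r^3)^(-1))) · r^5) · p^2    [product of powers]
= (((q · p^(-4)) · ((r^3)^(-1))) · r^5) · p^2    [power of a power]
= (((q · p^(-4)) · r^(-3)) · r^5) · p^2    [power of a power]
= p^(-2)·q·r^2    [product of powers]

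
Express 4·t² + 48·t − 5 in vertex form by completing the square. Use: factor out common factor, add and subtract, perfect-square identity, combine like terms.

4(t + 6)² − 149

4·t² + 48·t − 5
= 4(t² + 12·t) − 5    [factor out 4 from the t-terms]
= 4(t² + 12·t + 36 − 36) − 5    [add and subtract 36 inside the bracket]
= 4(t + 6)² − 144 − 5    [perfect-square identity]
= 4(t + 6)² − 149    [combine constants]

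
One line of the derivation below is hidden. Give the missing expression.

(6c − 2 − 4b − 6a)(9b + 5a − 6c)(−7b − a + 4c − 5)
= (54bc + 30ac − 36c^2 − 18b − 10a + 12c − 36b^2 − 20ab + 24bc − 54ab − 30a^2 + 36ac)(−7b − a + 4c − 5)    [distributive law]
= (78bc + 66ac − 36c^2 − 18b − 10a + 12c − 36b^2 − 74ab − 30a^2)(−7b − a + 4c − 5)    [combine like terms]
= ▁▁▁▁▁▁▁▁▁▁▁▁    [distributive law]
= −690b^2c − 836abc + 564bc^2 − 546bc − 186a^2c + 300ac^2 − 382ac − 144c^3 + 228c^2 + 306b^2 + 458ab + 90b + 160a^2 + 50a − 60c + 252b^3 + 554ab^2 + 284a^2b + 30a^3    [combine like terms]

By distributive law:

−546b^2c − 78abc + 312bc^2 − 390bc − 462abc − 66a^2c + 264ac^2 − 330ac + 252bc^2 + 36ac^2 − 144c^3 + 180c^2 + 126b^2 + 18ab − 72bc + 90b + 70ab + 10a^2 − 40ac + 50a − 84bc − 12ac + 48c^2 − 60c + 252b^3 + 36ab^2 − 144b^2c + 180b^2 + 518ab^2 + 74a^2b − 296abc + 370ab + 210a^2b + 30a^3 − 120a^2c + 150a^2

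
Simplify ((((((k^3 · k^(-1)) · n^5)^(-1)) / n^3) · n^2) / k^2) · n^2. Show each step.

k^(-4)n^(-4)

((((((k^3 · k^(-1)) · n^5)^(-1)) / n^3) · n^2) / k^2) · n^2
= ((((((k^3 · k^(-1))^(-1)) · ((n^5)^(-1))) / n^3) · n^2) / k^2) · n^2    [power of a product]
= (((((((k^3)^(-1)) · ((k^(-1))^(-1))) · ((n^5)^(-1))) / n^3) · n^2) / k^2) · n^2    [power of a product]
= (((((k^(-3) · ((k^(-1))^(-1))) · ((n^5)^(-1))) / n^3) · n^2) / k^2) · n^2    [power of a power]
= (((((k^(-3) · k) · ((n^5)^(-1))) / n^3) · n^2) / k^2) · n^2    [power of a power]
= ((((k^(-2) · ((n^5)^(-1))) / n^3) · n^2) / k^2) · n^2    [product of powers]
= ((((k^(-2) · n^(-5)) / n^3) · n^2) / k^2) · n^2    [power of a power]
= k^(-4)n^(-4)    [quotient of powers; product of powers]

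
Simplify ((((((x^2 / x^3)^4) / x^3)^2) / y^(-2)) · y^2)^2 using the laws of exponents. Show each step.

((((((x^2 / x^3)^4) / x^3)^2) / y^(-2)) · y^2)^2
= ((((((x^2 / x^3)^4) / x^3)^2) / y^(-2))^2) · ((y^2)^2)    [power of a product]
= ((((((x^2 / x^3)^4) / x^3)^2)^2) / ((y^(-2))^2)) · ((y^2)^2)    [power of a quotient]
= (((((x^2 / x^3)^4) / x^3)^4) / ((y^(-2))^2)) · ((y^2)^2)    [power of a power]
= (((((x^2 / x^3)^4)^4) / ((x^3)^4)) / ((y^(-2))^2)) · ((y^2)^2)    [power of a quotient]
= ((((x^2 / x^3)^16) / ((x^3)^4)) / ((y^(-2))^2)) · ((y^2)^2)    [power of a power]
= (((((x^2)^16) / ((x^3)^16)) / ((x^3)^4)) / ((y^(-2))^2)) · ((y^2)^2)    [power of a quotient]
= (((x^32 / ((x^3)^16)) / ((x^3)^4)) / ((y^(-2))^2)) · ((y^2)^2)    [power of a power]
= (((x^32 / x^48) / ((x^3)^4)) / ((y^(-2))^2)) · ((y^2)^2)    [power of a power]
= ((x^(-16) / ((x^3)^4)) / ((y^(-2))^2)) · ((y^2)^2)    [quotient of powers]
= ((x^(-16) / x^12) / ((y^(-2))^2)) · ((y^2)^2)    [power of a power]
= (x^(-28) / ((y^(-2))^2)) · ((y^2)^2)    [quotient of powers]
= (x^(-28) / y^(-4)) · ((y^2)^2)    [power of a power]
= (x^(-28) / y^(-4)) · y^4    [power of a power]
= x^(-28)y^8    [quotient of powers]

x^(-28)y^8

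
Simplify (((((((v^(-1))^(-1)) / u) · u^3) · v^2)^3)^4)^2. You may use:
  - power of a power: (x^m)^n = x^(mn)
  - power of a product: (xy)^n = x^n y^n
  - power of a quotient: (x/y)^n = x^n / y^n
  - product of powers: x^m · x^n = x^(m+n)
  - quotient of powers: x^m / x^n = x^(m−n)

u^48·v^72

(((((((v^(-1))^(-1)) / u) · u^3) · v^2)^3)^4)^2
= ((((((v^(-1))^(-1)) / u) · u^3) · v^2)^3)^8    [power of a power]
= (((((v^(-1))^(-1)) / u) · u^3) · v^2)^24    [power of a power]
= (((((v^(-1))^(-1)) / u) · u^3)^24) · ((v^2)^24)    [power of a product]
= (((((v^(-1))^(-1)) / u)^24) · ((u^3)^24)) · ((v^2)^24)    [power of a product]
= (((((v^(-1))^(-1))^24) / (u^24)) · ((u^3)^24)) · ((v^2)^24)    [power of a quotient]
= ((((v^(-1))^(-24)) / (u^24)) · ((u^3)^24)) · ((v^2)^24)    [power of a power]
= ((v^24 / (u^24)) · ((u^3)^24)) · ((v^2)^24)    [power of a power]
= ((v^24 / u^24) · u^72) · ((v^2)^24)    [power of a power]
= ((v^24 / u^24) · u^72) · v^48    [power of a power]
= u^48·v^72    [quotient of powers; product of powers]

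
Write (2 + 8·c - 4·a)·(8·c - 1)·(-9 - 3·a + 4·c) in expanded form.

-80·c + 280·a·c - 544·c^2 + 18 - 30·a - 320·a·c^2 + 256·c^3 + 96·a^2·c - 12·a^2

(2 + 8·c - 4·a)·(8·c - 1)·(-9 - 3·a + 4·c)
= (16·c - 2 + 64·c^2 - 8·c - 32·a·c + 4·a)·(-9 - 3·a + 4·c)    [distributive law]
= (8·c - 2 + 64·c^2 - 32·a·c + 4·a)·(-9 - 3·a + 4·c)    [combine like terms]
= -72·c - 24·a·c + 32·c^2 + 18 + 6·a - 8·c - 576·c^2 - 192·a·c^2 + 256·c^3 + 288·a·c + 96·a^2·c - 128·a·c^2 - 36·a - 12·a^2 + 16·a·c    [distributive law]
= -80·c + 280·a·c - 544·c^2 + 18 - 30·a - 320·a·c^2 + 256·c^3 + 96·a^2·c - 12·a^2    [combine like terms]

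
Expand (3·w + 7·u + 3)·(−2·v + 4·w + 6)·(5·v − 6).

−30·v^2·w + 186·v·w + 60·v·w^2 − 72·w^2 − 180·w − 70·u·v^2 + 294·u·v + 140·u·v·w − 168·u·w − 252·u − 30·v^2 + 126·v − 108

(3·w + 7·u + 3)·(−2·v + 4·w + 6)·(5·v − 6)
= (−6·v·w + 12·w^2 + 18·w − 14·u·v + 28·u·w + 42·u − 6·v + 12·w + 18)·(5·v − 6)    [distributive law]
= (−6·v·w + 12·w^2 + 30·w − 14·u·v + 28·u·w + 42·u − 6·v + 18)·(5·v − 6)    [combine like terms]
= −30·v^2·w + 36·v·w + 60·v·w^2 − 72·w^2 + 150·v·w − 180·w − 70·u·v^2 + 84·u·v + 140·u·v·w − 168·u·w + 210·u·v − 252·u − 30·v^2 + 36·v + 90·v − 108    [distributive law]
= −30·v^2·w + 186·v·w + 60·v·w^2 − 72·w^2 − 180·w − 70·u·v^2 + 294·u·v + 140·u·v·w − 168·u·w − 252·u − 30·v^2 + 126·v − 108    [combine like terms]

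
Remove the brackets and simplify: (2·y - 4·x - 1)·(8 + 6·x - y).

17·y + 16·x·y - 2·y^2 - 38·x - 24·x^2 - 8

(2·y - 4·x - 1)·(8 + 6·x - y)
= 16·y + 12·x·y - 2·y^2 - 32·x - 24·x^2 + 4·x·y - 8 - 6·x + y    [distributive law]
= 17·y + 16·x·y - 2·y^2 - 38·x - 24·x^2 - 8    [combine like terms]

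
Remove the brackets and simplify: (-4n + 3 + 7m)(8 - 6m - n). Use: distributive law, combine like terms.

-35n + 17mn + 4n^2 + 24 + 38m - 42m^2

(-4n + 3 + 7m)(8 - 6m - n)
= -32n + 24mn + 4n^2 + 24 - 18m - 3n + 56m - 42m^2 - 7mn    [distributive law]
= -35n + 17mn + 4n^2 + 24 + 38m - 42m^2    [combine like terms]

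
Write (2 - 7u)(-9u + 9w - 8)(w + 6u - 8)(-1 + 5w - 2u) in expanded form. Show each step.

(2 - 7u)(-9u + 9w - 8)(w + 6u - 8)(-1 + 5w - 2u)
= (-18u + 18w - 16 + 63u^2 - 63uw + 56u)(w + 6u - 8)(-1 + 5w - 2u)    [distributive law]
= (38u + 18w - 16 + 63u^2 - 63uw)(w + 6u - 8)(-1 + 5w - 2u)    [combine like terms]
= (38uw + 228u^2 - 304u + 18w^2 + 108uw - 144w - 16w - 96u + 128 + 63u^2w + 378u^3 - 504u^2 - 63uw^2 - 378u^2w + 504uw)(-1 + 5w - 2u)    [distributive law]
= (650uw - 276u^2 - 400u + 18w^2 - 160w + 128 - 315u^2w + 378u^3 - 63uw^2)(-1 + 5w - 2u)    [combine like terms]
= -650uw + 3250uw^2 - 1300u^2w + 276u^2 - 1380u^2w + 552u^3 + 400u - 2000uw + 800u^2 - 18w^2 + 90w^3 - 36uw^2 + 160w - 800w^2 + 320uw - 128 + 640w - 256u + 315u^2w - 1575u^2w^2 + 630u^3w - 378u^3 + 1890u^3w - 756u^4 + 63uw^2 - 315uw^3 + 126u^2w^2    [distributive law]
= -2330uw + 3277uw^2 - 2365u^2w + 1076u^2 + 174u^3 + 144u - 818w^2 + 90w^3 + 800w - 128 - 1449u^2w^2 + 2520u^3w - 756u^4 - 315uw^3    [combine like terms]

-2330uw + 3277uw^2 - 2365u^2w + 1076u^2 + 174u^3 + 144u - 818w^2 + 90w^3 + 800w - 128 - 1449u^2w^2 + 2520u^3w - 756u^4 - 315uw^3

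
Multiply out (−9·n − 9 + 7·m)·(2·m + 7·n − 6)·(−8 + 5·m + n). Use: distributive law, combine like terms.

(−9·n − 9 + 7·m)·(2·m + 7·n − 6)·(−8 + 5·m + n)
= (−18·m·n − 63·n^2 + 54·n − 18·m − 63·n + 54 + 14·m^2 + 49·m·n − 42·m)·(−8 + 5·m + n)    [distributive law]
= (31·m·n − 63·n^2 − 9·n − 60·m + 54 + 14·m^2)·(−8 + 5·m + n)    [combine like terms]
= −248·m·n + 155·m^2·n + 31·m·n^2 + 504·n^2 − 315·m·n^2 − 63·n^3 + 72·n − 45·m·n − 9·n^2 + 480·m − 300·m^2 − 60·m·n − 432 + 270·m + 54·n − 112·m^2 + 70·m^3 + 14·m^2·n    [distributive law]
= −353·m·n + 169·m^2·n − 284·m·n^2 + 495·n^2 − 63·n^3 + 126·n + 750·m − 412·m^2 − 432 + 70·m^3    [combine like terms]

−353·m·n + 169·m^2·n − 284·m·n^2 + 495·n^2 − 63·n^3 + 126·n + 750·m − 412·m^2 − 432 + 70·m^3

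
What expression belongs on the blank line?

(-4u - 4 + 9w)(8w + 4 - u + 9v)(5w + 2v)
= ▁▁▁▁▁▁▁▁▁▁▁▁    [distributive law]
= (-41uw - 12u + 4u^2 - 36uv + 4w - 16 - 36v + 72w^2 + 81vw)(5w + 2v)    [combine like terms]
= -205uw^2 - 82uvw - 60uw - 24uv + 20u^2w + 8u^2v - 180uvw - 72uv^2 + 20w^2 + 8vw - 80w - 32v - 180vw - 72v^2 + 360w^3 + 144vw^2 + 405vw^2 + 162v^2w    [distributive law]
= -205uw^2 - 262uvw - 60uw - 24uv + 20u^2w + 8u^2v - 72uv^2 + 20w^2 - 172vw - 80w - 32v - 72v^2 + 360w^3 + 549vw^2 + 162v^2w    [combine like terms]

By distributive law:

(-32uw - 16u + 4u^2 - 36uv - 32w - 16 + 4u - 36v + 72w^2 + 36w - 9uw + 81vw)(5w + 2v)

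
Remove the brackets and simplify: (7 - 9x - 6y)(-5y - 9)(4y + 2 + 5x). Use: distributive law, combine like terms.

136y^2 - 214y + 509xy - 126 - 153x + 330xy^2 + 225x^2y + 405x^2 + 120y^3

(7 - 9x - 6y)(-5y - 9)(4y + 2 + 5x)
= (-35y - 63 + 45xy + 81x + 30y^2 + 54y)(4y + 2 + 5x)    [distributive law]
= (19y - 63 + 45xy + 81x + 30y^2)(4y + 2 + 5x)    [combine like terms]
= 76y^2 + 38y + 95xy - 252y - 126 - 315x + 180xy^2 + 90xy + 225x^2y + 324xy + 162x + 405x^2 + 120y^3 + 60y^2 + 150xy^2    [distributive law]
= 136y^2 - 214y + 509xy - 126 - 153x + 330xy^2 + 225x^2y + 405x^2 + 120y^3    [combine like terms]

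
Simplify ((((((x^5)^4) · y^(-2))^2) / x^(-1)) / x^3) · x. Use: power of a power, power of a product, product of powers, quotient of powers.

x^39y^(-4)

((((((x^5)^4) · y^(-2))^2) / x^(-1)) / x^3) · x
= ((((((x^5)^4)^2) · ((y^(-2))^2)) / x^(-1)) / x^3) · x    [power of a product]
= (((((x^5)^8) · ((y^(-2))^2)) / x^(-1)) / x^3) · x    [power of a power]
= (((x^40 · ((y^(-2))^2)) / x^(-1)) / x^3) · x    [power of a power]
= (((x^40 · y^(-4)) / x^(-1)) / x^3) · x    [power of a power]
= x^39y^(-4)    [quotient of powers; product of powers]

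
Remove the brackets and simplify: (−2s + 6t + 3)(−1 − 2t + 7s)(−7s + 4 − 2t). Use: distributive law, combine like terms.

(−2s + 6t + 3)(−1 − 2t + 7s)(−7s + 4 − 2t)
= (2s + 4st − 14s^2 − 6t − 12t^2 + 42st − 3 − 6t + 21s)(−7s + 4 − 2t)    [distributive law]
= (23s + 46st − 14s^2 − 12t − 12t^2 − 3)(−7s + 4 − 2t)    [combine like terms]
= −161s^2 + 92s − 46st − 322s^2t + 184st − 92st^2 + 98s^3 − 56s^2 + 28s^2t + 84st − 48t + 24t^2 + 84st^2 − 48t^2 + 24t^3 + 21s − 12 + 6t    [distributive law]
= −217s^2 + 113s + 222st − 294s^2t − 8st^2 + 98s^3 − 42t − 24t^2 + 24t^3 − 12    [combine like terms]

−217s^2 + 113s + 222st − 294s^2t − 8st^2 + 98s^3 − 42t − 24t^2 + 24t^3 − 12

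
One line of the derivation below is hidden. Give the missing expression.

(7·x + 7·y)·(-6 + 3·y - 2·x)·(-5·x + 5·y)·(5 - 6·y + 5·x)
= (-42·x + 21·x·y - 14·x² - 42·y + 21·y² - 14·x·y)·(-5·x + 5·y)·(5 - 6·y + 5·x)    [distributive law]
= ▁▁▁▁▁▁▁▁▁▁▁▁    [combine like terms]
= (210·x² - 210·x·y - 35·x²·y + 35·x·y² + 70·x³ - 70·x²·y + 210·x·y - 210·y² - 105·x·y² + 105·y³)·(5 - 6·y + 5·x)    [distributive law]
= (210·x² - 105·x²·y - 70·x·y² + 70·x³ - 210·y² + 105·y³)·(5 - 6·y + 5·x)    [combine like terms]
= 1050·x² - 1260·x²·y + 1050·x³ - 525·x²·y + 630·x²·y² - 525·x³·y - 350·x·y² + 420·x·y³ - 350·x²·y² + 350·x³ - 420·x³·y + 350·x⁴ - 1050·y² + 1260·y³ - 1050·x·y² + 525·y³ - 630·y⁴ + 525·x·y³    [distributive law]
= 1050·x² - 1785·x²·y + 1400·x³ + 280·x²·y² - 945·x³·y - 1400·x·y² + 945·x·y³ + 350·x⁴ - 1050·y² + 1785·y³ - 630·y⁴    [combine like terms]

Applying combine like terms to the line above:

(-42·x + 7·x·y - 14·x² - 42·y + 21·y²)·(-5·x + 5·y)·(5 - 6·y + 5·x)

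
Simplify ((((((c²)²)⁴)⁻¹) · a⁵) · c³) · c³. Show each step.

a⁵c⁻¹⁰

((((((c²)²)⁴)⁻¹) · a⁵) · c³) · c³
= (((((c²)²)⁻⁴) · a⁵) · c³) · c³    [power of a power]
= ((((c²)⁻⁸) · a⁵) · c³) · c³    [power of a power]
= ((c⁻¹⁶ · a⁵) · c³) · c³    [power of a power]
= a⁵c⁻¹⁰    [product of powers]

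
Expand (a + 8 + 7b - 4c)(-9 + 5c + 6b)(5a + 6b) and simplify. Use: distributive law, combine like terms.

(a + 8 + 7b - 4c)(-9 + 5c + 6b)(5a + 6b)
= (-9a + 5ac + 6ab - 72 + 40c + 48b - 63b + 35bc + 42b² + 36c - 20c² - 24bc)(5a + 6b)    [distributive law]
= (-9a + 5ac + 6ab - 72 + 76c - 15b + 11bc + 42b² - 20c²)(5a + 6b)    [combine like terms]
= -45a² - 54ab + 25a²c + 30abc + 30a²b + 36ab² - 360a - 432b + 380ac + 456bc - 75ab - 90b² + 55abc + 66b²c + 210ab² + 252b³ - 100ac² - 120bc²    [distributive law]
= -45a² - 129ab + 25a²c + 85abc + 30a²b + 246ab² - 360a - 432b + 380ac + 456bc - 90b² + 66b²c + 252b³ - 100ac² - 120bc²    [combine like terms]

-45a² - 129ab + 25a²c + 85abc + 30a²b + 246ab² - 360a - 432b + 380ac + 456bc - 90b² + 66b²c + 252b³ - 100ac² - 120bc²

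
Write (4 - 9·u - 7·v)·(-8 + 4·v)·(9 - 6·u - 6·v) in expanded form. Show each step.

-288 + 840·u + 840·v - 1188·u·v - 684·v² - 432·u² + 216·u²·v + 384·u·v² + 168·v³

(4 - 9·u - 7·v)·(-8 + 4·v)·(9 - 6·u - 6·v)
= (-32 + 16·v + 72·u - 36·u·v + 56·v - 28·v²)·(9 - 6·u - 6·v)    [distributive law]
= (-32 + 72·v + 72·u - 36·u·v - 28·v²)·(9 - 6·u - 6·v)    [combine like terms]
= -288 + 192·u + 192·v + 648·v - 432·u·v - 432·v² + 648·u - 432·u² - 432·u·v - 324·u·v + 216·u²·v + 216·u·v² - 252·v² + 168·u·v² + 168·v³    [distributive law]
= -288 + 840·u + 840·v - 1188·u·v - 684·v² - 432·u² + 216·u²·v + 384·u·v² + 168·v³    [combine like terms]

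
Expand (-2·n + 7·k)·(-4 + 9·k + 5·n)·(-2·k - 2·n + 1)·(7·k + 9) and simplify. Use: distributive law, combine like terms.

-1041·k²·n + 569·k·n - 308·k·n² - 234·n² + 72·n - 1120·k³·n - 98·k²·n² + 140·k·n³ + 180·n³ - 301·k³ + 875·k² - 252·k - 882·k⁴

(-2·n + 7·k)·(-4 + 9·k + 5·n)·(-2·k - 2·n + 1)·(7·k + 9)
= (8·n - 18·k·n - 10·n² - 28·k + 63·k² + 35·k·n)·(-2·k - 2·n + 1)·(7·k + 9)    [distributive law]
= (8·n + 17·k·n - 10·n² - 28·k + 63·k²)·(-2·k - 2·n + 1)·(7·k + 9)    [combine like terms]
= (-16·k·n - 16·n² + 8·n - 34·k²·n - 34·k·n² + 17·k·n + 20·k·n² + 20·n³ - 10·n² + 56·k² + 56·k·n - 28·k - 126·k³ - 126·k²·n + 63·k²)·(7·k + 9)    [distributive law]
= (57·k·n - 26·n² + 8·n - 160·k²·n - 14·k·n² + 20·n³ + 119·k² - 28·k - 126·k³)·(7·k + 9)    [combine like terms]
= 399·k²·n + 513·k·n - 182·k·n² - 234·n² + 56·k·n + 72·n - 1120·k³·n - 1440·k²·n - 98·k²·n² - 126·k·n² + 140·k·n³ + 180·n³ + 833·k³ + 1071·k² - 196·k² - 252·k - 882·k⁴ - 1134·k³    [distributive law]
= -1041·k²·n + 569·k·n - 308·k·n² - 234·n² + 72·n - 1120·k³·n - 98·k²·n² + 140·k·n³ + 180·n³ - 301·k³ + 875·k² - 252·k - 882·k⁴    [combine like terms]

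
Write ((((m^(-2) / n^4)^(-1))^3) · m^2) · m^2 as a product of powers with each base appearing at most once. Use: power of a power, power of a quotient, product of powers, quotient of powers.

m^10·n^12

((((m^(-2) / n^4)^(-1))^3) · m^2) · m^2
= (((m^(-2) / n^4)^(-3)) · m^2) · m^2    [power of a power]
= ((((m^(-2))^(-3)) / ((n^4)^(-3))) · m^2) · m^2    [power of a quotient]
= ((m^6 / ((n^4)^(-3))) · m^2) · m^2    [power of a power]
= ((m^6 / n^(-12)) · m^2) · m^2    [power of a power]
= m^10·n^12    [quotient of powers; product of powers]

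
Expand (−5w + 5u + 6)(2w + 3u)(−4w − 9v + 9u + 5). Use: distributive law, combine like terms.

(−5w + 5u + 6)(2w + 3u)(−4w − 9v + 9u + 5)
= (−10w^2 − 15uw + 10uw + 15u^2 + 12w + 18u)(−4w − 9v + 9u + 5)    [distributive law]
= (−10w^2 − 5uw + 15u^2 + 12w + 18u)(−4w − 9v + 9u + 5)    [combine like terms]
= 40w^3 + 90vw^2 − 90uw^2 − 50w^2 + 20uw^2 + 45uvw − 45u^2w − 25uw − 60u^2w − 135u^2v + 135u^3 + 75u^2 − 48w^2 − 108vw + 108uw + 60w − 72uw − 162uv + 162u^2 + 90u    [distributive law]
= 40w^3 + 90vw^2 − 70uw^2 − 98w^2 + 45uvw − 105u^2w + 11uw − 135u^2v + 135u^3 + 237u^2 − 108vw + 60w − 162uv + 90u    [combine like terms]

40w^3 + 90vw^2 − 70uw^2 − 98w^2 + 45uvw − 105u^2w + 11uw − 135u^2v + 135u^3 + 237u^2 − 108vw + 60w − 162uv + 90u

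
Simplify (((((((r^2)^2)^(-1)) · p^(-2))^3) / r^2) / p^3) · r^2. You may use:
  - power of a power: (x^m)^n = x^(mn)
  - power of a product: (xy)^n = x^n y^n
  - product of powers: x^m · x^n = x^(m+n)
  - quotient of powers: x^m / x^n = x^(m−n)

p^(-9)r^(-12)

(((((((r^2)^2)^(-1)) · p^(-2))^3) / r^2) / p^3) · r^2
= (((((((r^2)^2)^(-1))^3) · ((p^(-2))^3)) / r^2) / p^3) · r^2    [power of a product]
= ((((((r^2)^2)^(-3)) · ((p^(-2))^3)) / r^2) / p^3) · r^2    [power of a power]
= (((((r^2)^(-6)) · ((p^(-2))^3)) / r^2) / p^3) · r^2    [power of a power]
= (((r^(-12) · ((p^(-2))^3)) / r^2) / p^3) · r^2    [power of a power]
= (((r^(-12) · p^(-6)) / r^2) / p^3) · r^2    [power of a power]
= p^(-9)r^(-12)    [quotient of powers; product of powers]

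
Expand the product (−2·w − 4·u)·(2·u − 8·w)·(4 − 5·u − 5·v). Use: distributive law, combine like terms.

(−2·w − 4·u)·(2·u − 8·w)·(4 − 5·u − 5·v)
= (−4·u·w + 16·w² − 8·u² + 32·u·w)·(4 − 5·u − 5·v)    [distributive law]
= (28·u·w + 16·w² − 8·u²)·(4 − 5·u − 5·v)    [combine like terms]
= 112·u·w − 140·u²·w − 140·u·v·w + 64·w² − 80·u·w² − 80·v·w² − 32·u² + 40·u³ + 40·u²·v    [distributive law]

112·u·w − 140·u²·w − 140·u·v·w + 64·w² − 80·u·w² − 80·v·w² − 32·u² + 40·u³ + 40·u²·v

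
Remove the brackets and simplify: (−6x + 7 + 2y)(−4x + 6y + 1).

(−6x + 7 + 2y)(−4x + 6y + 1)
= 24x² − 36xy − 6x − 28x + 42y + 7 − 8xy + 12y² + 2y    [distributive law]
= 24x² − 44xy − 34x + 44y + 7 + 12y²    [combine like terms]

24x² − 44xy − 34x + 44y + 7 + 12y²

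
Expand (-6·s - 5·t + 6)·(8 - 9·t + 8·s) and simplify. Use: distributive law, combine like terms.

14·s·t - 48·s^2 - 94·t + 45·t^2 + 48

(-6·s - 5·t + 6)·(8 - 9·t + 8·s)
= -48·s + 54·s·t - 48·s^2 - 40·t + 45·t^2 - 40·s·t + 48 - 54·t + 48·s    [distributive law]
= 14·s·t - 48·s^2 - 94·t + 45·t^2 + 48    [combine like terms]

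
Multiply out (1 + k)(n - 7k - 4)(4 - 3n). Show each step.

(1 + k)(n - 7k - 4)(4 - 3n)
= (n - 7k - 4 + kn - 7k² - 4k)(4 - 3n)    [distributive law]
= (n - 11k - 4 + kn - 7k²)(4 - 3n)    [combine like terms]
= 4n - 3n² - 44k + 33kn - 16 + 12n + 4kn - 3kn² - 28k² + 21k²n    [distributive law]
= 16n - 3n² - 44k + 37kn - 16 - 3kn² - 28k² + 21k²n    [combine like terms]

16n - 3n² - 44k + 37kn - 16 - 3kn² - 28k² + 21k²n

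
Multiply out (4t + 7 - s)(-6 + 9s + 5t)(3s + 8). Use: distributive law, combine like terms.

(4t + 7 - s)(-6 + 9s + 5t)(3s + 8)
= (-24t + 36st + 20t^2 - 42 + 63s + 35t + 6s - 9s^2 - 5st)(3s + 8)    [distributive law]
= (11t + 31st + 20t^2 - 42 + 69s - 9s^2)(3s + 8)    [combine like terms]
= 33st + 88t + 93s^2t + 248st + 60st^2 + 160t^2 - 126s - 336 + 207s^2 + 552s - 27s^3 - 72s^2    [distributive law]
= 281st + 88t + 93s^2t + 60st^2 + 160t^2 + 426s - 336 + 135s^2 - 27s^3    [combine like terms]

281st + 88t + 93s^2t + 60st^2 + 160t^2 + 426s - 336 + 135s^2 - 27s^3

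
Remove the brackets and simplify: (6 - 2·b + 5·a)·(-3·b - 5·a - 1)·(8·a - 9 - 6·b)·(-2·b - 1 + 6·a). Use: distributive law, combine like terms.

-80·a·b^2 + 419·a·b + 762·a^2·b - 402·b^2 - 288·b - 48·b^3 + 1657·a^2 - 130·a^3 + 57·a - 54 - 372·a·b^3 + 248·a^2·b^2 + 72·b^4 + 1060·a^3·b - 1200·a^4

(6 - 2·b + 5·a)·(-3·b - 5·a - 1)·(8·a - 9 - 6·b)·(-2·b - 1 + 6·a)
= (-18·b - 30·a - 6 + 6·b^2 + 10·a·b + 2·b - 15·a·b - 25·a^2 - 5·a)·(8·a - 9 - 6·b)·(-2·b - 1 + 6·a)    [distributive law]
= (-16·b - 35·a - 6 + 6·b^2 - 5·a·b - 25·a^2)·(8·a - 9 - 6·b)·(-2·b - 1 + 6·a)    [combine like terms]
= (-128·a·b + 144·b + 96·b^2 - 280·a^2 + 315·a + 210·a·b - 48·a + 54 + 36·b + 48·a·b^2 - 54·b^2 - 36·b^3 - 40·a^2·b + 45·a·b + 30·a·b^2 - 200·a^3 + 225·a^2 + 150·a^2·b)·(-2·b - 1 + 6·a)    [distributive law]
= (127·a·b + 180·b + 42·b^2 - 55·a^2 + 267·a + 54 + 78·a·b^2 - 36·b^3 + 110·a^2·b - 200·a^3)·(-2·b - 1 + 6·a)    [combine like terms]
= -254·a·b^2 - 127·a·b + 762·a^2·b - 360·b^2 - 180·b + 1080·a·b - 84·b^3 - 42·b^2 + 252·a·b^2 + 110·a^2·b + 55·a^2 - 330·a^3 - 534·a·b - 267·a + 1602·a^2 - 108·b - 54 + 324·a - 156·a·b^3 - 78·a·b^2 + 468·a^2·b^2 + 72·b^4 + 36·b^3 - 216·a·b^3 - 220·a^2·b^2 - 110·a^2·b + 660·a^3·b + 400·a^3·b + 200·a^3 - 1200·a^4    [distributive law]
= -80·a·b^2 + 419·a·b + 762·a^2·b - 402·b^2 - 288·b - 48·b^3 + 1657·a^2 - 130·a^3 + 57·a - 54 - 372·a·b^3 + 248·a^2·b^2 + 72·b^4 + 1060·a^3·b - 1200·a^4    [combine like terms]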